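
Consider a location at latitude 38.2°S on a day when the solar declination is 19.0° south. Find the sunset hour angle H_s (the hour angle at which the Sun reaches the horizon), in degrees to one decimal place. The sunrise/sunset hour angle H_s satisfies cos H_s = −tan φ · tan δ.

105.7°

The sunset hour angle satisfies cos H_s = −tan φ tan δ = -0.2710, giving H_s = 105.72°.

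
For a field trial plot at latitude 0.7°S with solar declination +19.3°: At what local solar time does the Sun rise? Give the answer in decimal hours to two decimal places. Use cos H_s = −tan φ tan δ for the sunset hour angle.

6.02 h

The sunset hour angle satisfies cos H_s = −tan φ tan δ = 0.0043, giving H_s = 89.75°.
Sunrise is at 12 − H_s/15 = 12 − 5.983 = 6.017 h local solar time.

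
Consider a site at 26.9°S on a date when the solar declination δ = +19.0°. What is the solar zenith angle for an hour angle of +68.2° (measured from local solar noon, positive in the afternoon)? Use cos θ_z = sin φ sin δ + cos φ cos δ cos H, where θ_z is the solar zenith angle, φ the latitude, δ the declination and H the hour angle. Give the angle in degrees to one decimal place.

With φ = -26.9°, δ = 19.0°, H = 68.20°: sin φ sin δ = -0.1473, cos φ cos δ cos H = 0.3131, so cos θ_z = 0.1658.
θ_z = arccos(0.1658) = 80.46°.

80.5°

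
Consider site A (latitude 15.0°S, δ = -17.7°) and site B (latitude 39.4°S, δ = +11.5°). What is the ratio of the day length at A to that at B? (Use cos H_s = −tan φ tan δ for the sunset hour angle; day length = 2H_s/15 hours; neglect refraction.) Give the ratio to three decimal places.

A: H_s = arccos(−tan -15.0° · tan -17.7°) = 94.91°, so 2H_s/15 = 12.6547 h.
B: H_s = arccos(−tan -39.4° · tan 11.5°) = 80.38°, so 2H_s/15 = 10.7173 h.
Ratio A/B = 12.6547 / 10.7173 = 1.1808.

1.181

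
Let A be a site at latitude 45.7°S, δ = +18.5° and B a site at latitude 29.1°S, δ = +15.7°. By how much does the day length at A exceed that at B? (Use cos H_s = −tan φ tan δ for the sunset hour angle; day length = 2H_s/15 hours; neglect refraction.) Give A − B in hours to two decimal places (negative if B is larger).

A: H_s = arccos(−tan -45.7° · tan 18.5°) = 69.95°, so 2H_s/15 = 9.3267 h.
B: H_s = arccos(−tan -29.1° · tan 15.7°) = 81.00°, so 2H_s/15 = 10.8000 h.
A − B = 9.3267 − 10.8000 = -1.4733 h.

-1.47 h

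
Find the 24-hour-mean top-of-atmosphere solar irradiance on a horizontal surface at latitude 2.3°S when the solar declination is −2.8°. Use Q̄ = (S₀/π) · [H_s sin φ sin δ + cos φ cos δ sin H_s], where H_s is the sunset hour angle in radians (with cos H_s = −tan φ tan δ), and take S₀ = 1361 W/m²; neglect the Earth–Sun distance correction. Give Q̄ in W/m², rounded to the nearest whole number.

−tan φ tan δ = −(-0.0402)(-0.0489) = -0.0020; H_s = arccos(-0.0020) = 90.11°. In radians, H_s = 1.5727.
H_s sin φ sin δ = 1.5727 × -0.0401 × -0.0488 = 0.0031.
cos φ cos δ sin H_s = 0.9992 × 0.9988 × 1.0000 = 0.9980.
Q̄ = (1361/π) × (0.0031 + 0.9980) = 433.22 × 1.0011 = 433.70 W/m².

434 W/m²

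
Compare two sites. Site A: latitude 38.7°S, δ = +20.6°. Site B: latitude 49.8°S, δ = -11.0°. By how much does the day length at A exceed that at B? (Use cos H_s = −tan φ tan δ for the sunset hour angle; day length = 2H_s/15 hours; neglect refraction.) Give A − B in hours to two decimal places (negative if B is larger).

A: H_s = arccos(−tan -38.7° · tan 20.6°) = 72.47°, so 2H_s/15 = 9.6627 h.
B: H_s = arccos(−tan -49.8° · tan -11.0°) = 103.30°, so 2H_s/15 = 13.7733 h.
A − B = 9.6627 − 13.7733 = -4.1106 h.

-4.11 h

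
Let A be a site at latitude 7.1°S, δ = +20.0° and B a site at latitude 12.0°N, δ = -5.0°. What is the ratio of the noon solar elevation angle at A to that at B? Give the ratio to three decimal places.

0.862

A: 90° − |-7.1 − (20.0)| = 62.90°.
B: 90° − |12.0 − (-5.0)| = 73.00°.
Ratio A/B = 62.9000 / 73.0000 = 0.8616.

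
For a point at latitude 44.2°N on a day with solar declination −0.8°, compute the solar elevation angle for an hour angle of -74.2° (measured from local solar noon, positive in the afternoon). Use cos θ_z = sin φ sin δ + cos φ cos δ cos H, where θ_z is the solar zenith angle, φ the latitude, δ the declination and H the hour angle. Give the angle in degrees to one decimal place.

cos θ_z = sin φ sin δ + cos φ cos δ cos H = (0.6972)(-0.0140) + (0.7169)(0.9999)(0.2723) = 0.1854.
θ_z = arccos(0.1854) = 79.32°, so the elevation is 90° − 79.32° = 10.68°.

10.7°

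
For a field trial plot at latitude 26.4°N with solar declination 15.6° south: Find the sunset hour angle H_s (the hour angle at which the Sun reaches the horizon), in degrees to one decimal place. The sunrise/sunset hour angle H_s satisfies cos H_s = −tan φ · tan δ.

82.0°

cos H_s = −tan(26.4°) · tan(-15.6°) = 0.1386, so H_s = arccos(0.1386) = 82.03°.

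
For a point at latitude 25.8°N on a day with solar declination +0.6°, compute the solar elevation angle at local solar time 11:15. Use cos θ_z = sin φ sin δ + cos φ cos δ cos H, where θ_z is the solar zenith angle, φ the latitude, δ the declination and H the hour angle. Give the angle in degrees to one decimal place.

Hour angle H = 15° × (11.25 − 12) = -11.25°.
cos θ_z = sin(25.8°) sin(0.6°) + cos(25.8°) cos(0.6°) cos(-11.25°) = 0.0046 + 0.8830 = 0.8876.
θ_z = arccos(0.8876) = 27.43°, so the elevation is 90° − 27.43° = 62.57°.

62.6°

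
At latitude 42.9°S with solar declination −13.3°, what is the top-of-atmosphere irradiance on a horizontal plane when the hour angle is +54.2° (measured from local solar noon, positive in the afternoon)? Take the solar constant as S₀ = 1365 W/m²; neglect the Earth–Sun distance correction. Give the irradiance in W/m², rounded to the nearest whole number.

783 W/m²

cos θ_z = sin φ sin δ + cos φ cos δ cos H = (-0.6807)(-0.2300) + (0.7325)(0.9732)(0.5850) = 0.5736.
Top-of-atmosphere irradiance = S₀ cos θ_z = 1365 × 0.5736 = 782.96 W/m².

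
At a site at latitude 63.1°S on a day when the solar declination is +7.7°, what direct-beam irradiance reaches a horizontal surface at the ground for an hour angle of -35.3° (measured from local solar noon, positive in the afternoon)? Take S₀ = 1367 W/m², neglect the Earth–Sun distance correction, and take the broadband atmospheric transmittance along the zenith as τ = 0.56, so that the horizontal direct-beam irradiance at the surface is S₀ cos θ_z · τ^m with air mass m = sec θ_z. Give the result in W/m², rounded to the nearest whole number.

cos θ_z = sin φ sin δ + cos φ cos δ cos H = (-0.8918)(0.1340) + (0.4524)(0.9910)(0.8161) = 0.2464.
Air mass m = 1/cos θ_z = 1/0.2464 = 4.058; τ^m = 0.56^4.058 = 0.0951.
Surface direct beam = 1367 × 0.2464 × 0.0951 = 32.03 W/m².

32 W/m²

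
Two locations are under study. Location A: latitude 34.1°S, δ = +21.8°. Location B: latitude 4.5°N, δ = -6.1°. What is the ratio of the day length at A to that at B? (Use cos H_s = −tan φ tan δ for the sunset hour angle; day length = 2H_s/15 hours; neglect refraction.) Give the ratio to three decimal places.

A: H_s = arccos(−tan -34.1° · tan 21.8°) = 74.29°, so 2H_s/15 = 9.9053 h.
B: H_s = arccos(−tan 4.5° · tan -6.1°) = 89.52°, so 2H_s/15 = 11.9360 h.
Ratio A/B = 9.9053 / 11.9360 = 0.8299.

0.830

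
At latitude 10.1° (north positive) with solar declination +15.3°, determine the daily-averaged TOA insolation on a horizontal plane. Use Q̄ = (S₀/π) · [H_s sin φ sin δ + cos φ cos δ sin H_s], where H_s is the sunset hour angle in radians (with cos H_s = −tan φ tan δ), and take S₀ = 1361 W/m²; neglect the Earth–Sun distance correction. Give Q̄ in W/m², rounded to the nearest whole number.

443 W/m²

cos H_s = −tan(10.1°) · tan(15.3°) = -0.0487, so H_s = arccos(-0.0487) = 92.79°. In radians, H_s = 1.6195.
H_s sin φ sin δ = 1.6195 × 0.1754 × 0.2639 = 0.0750.
cos φ cos δ sin H_s = 0.9845 × 0.9646 × 0.9988 = 0.9485.
Q̄ = (1361/π) × (0.0750 + 0.9485) = 433.22 × 1.0235 = 443.40 W/m².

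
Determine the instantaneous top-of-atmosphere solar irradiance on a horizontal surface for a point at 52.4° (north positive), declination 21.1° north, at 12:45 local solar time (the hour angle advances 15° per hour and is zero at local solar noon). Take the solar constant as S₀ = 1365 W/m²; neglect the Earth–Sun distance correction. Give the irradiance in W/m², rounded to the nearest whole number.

Hour angle H = 15° × (12.75 − 12) = 11.25°.
With φ = 52.4°, δ = 21.1°, H = 11.25°: sin φ sin δ = 0.2852, cos φ cos δ cos H = 0.5583, so cos θ_z = 0.8435.
Top-of-atmosphere irradiance = S₀ cos θ_z = 1365 × 0.8435 = 1151.38 W/m².

1151 W/m²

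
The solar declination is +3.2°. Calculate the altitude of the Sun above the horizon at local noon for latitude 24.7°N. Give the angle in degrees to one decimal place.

At local solar noon the hour angle is zero, so the elevation is 90° − |φ − δ| = 90° − |24.7° − (3.2°)| = 90° − 21.5° = 68.5°.

68.5°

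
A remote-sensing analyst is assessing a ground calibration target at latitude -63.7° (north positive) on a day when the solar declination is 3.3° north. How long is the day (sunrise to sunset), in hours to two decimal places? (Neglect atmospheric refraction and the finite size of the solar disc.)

11.11 hours

The sunset hour angle satisfies cos H_s = −tan φ tan δ = 0.1167, giving H_s = 83.30°.
Day length = 2 H_s / 15° h⁻¹ = 166.60° / 15 = 11.107 h.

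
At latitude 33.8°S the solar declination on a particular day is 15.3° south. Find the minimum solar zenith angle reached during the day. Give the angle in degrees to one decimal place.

At local solar noon the hour angle is zero, so the zenith angle is |φ − δ| = |-33.8° − (-15.3°)| = 18.5°.

18.5°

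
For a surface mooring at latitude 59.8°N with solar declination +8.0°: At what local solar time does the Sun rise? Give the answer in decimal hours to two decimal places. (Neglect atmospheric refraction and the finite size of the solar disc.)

5.07 h

The sunset hour angle satisfies cos H_s = −tan φ tan δ = -0.2415, giving H_s = 103.98°.
Sunrise is at 12 − H_s/15 = 12 − 6.932 = 5.068 h local solar time.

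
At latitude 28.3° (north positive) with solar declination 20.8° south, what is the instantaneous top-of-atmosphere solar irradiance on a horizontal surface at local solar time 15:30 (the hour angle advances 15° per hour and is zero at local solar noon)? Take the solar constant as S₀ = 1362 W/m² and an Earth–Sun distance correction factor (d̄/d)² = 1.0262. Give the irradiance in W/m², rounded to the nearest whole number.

Hour angle H = 15° × (15.5 − 12) = 52.50°.
cos θ_z = sin(28.3°) sin(-20.8°) + cos(28.3°) cos(-20.8°) cos(52.50°) = -0.1684 + 0.5011 = 0.3327.
Top-of-atmosphere irradiance = S₀ (d̄/d)² cos θ_z = 1362 × 1.0262 × 0.3327 = 465.01 W/m².

465 W/m²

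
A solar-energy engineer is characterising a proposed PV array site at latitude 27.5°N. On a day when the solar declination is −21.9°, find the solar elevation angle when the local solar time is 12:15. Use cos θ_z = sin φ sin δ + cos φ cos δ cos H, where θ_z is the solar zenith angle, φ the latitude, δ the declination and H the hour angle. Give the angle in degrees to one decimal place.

40.5°

Hour angle H = 15° × (12.25 − 12) = 3.75°.
cos θ_z = sin(27.5°) sin(-21.9°) + cos(27.5°) cos(-21.9°) cos(3.75°) = -0.1722 + 0.8212 = 0.6490.
θ_z = arccos(0.6490) = 49.53°, so the elevation is 90° − 49.53° = 40.47°.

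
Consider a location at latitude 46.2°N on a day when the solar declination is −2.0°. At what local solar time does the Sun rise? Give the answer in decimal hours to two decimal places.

The sunset hour angle satisfies cos H_s = −tan φ tan δ = 0.0364, giving H_s = 87.91°.
Sunrise is at 12 − H_s/15 = 12 − 5.861 = 6.139 h local solar time.

6.14 h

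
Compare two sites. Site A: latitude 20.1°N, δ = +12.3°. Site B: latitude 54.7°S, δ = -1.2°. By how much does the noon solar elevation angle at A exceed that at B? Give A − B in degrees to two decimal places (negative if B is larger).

A: 90° − |20.1 − (12.3)| = 82.20°.
B: 90° − |-54.7 − (-1.2)| = 36.50°.
A − B = 82.20 − 36.50 = 45.70°.

+45.70°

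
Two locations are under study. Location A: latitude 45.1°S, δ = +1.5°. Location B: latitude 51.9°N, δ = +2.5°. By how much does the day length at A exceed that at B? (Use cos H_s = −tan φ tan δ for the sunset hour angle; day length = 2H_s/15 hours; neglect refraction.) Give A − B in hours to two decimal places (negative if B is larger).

-0.63 h

A: H_s = arccos(−tan -45.1° · tan 1.5°) = 88.49°, so 2H_s/15 = 11.7987 h.
B: H_s = arccos(−tan 51.9° · tan 2.5°) = 93.19°, so 2H_s/15 = 12.4253 h.
A − B = 11.7987 − 12.4253 = -0.6266 h.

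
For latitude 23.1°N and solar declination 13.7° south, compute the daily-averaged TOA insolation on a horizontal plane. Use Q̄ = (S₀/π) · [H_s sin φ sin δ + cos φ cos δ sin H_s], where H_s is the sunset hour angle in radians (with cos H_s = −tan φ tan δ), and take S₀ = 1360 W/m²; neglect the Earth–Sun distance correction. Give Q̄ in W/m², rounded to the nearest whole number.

326 W/m²

cos H_s = −tan(23.1°) · tan(-13.7°) = 0.1040, so H_s = arccos(0.1040) = 84.03°. In radians, H_s = 1.4666.
H_s sin φ sin δ = 1.4666 × 0.3923 × -0.2368 = -0.1362.
cos φ cos δ sin H_s = 0.9198 × 0.9715 × 0.9946 = 0.8888.
Q̄ = (1360/π) × (-0.1362 + 0.8888) = 432.90 × 0.7526 = 325.80 W/m².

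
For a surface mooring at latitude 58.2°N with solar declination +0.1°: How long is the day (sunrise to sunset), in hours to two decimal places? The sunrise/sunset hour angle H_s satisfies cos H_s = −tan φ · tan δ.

12.02 hours

−tan φ tan δ = −(1.6128)(0.0017) = -0.0027; H_s = arccos(-0.0027) = 90.15°.
Day length = 2 H_s / 15° h⁻¹ = 180.30° / 15 = 12.020 h.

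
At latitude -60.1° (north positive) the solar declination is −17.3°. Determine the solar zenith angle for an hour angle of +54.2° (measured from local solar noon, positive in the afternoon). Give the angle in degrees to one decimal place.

cos θ_z = sin(-60.1°) sin(-17.3°) + cos(-60.1°) cos(-17.3°) cos(54.20°) = 0.2578 + 0.2784 = 0.5362.
θ_z = arccos(0.5362) = 57.57°.

57.6°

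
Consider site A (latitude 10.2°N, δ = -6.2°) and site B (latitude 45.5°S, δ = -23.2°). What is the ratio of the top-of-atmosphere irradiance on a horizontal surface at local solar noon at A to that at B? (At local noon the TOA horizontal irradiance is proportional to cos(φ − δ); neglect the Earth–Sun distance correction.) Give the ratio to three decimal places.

1.037

A: cos θ_z = cos(10.2° − (-6.2°)) = 0.9593.
B: cos θ_z = cos(-45.5° − (-23.2°)) = 0.9252.
Ratio A/B = 0.9593 / 0.9252 = 1.0369.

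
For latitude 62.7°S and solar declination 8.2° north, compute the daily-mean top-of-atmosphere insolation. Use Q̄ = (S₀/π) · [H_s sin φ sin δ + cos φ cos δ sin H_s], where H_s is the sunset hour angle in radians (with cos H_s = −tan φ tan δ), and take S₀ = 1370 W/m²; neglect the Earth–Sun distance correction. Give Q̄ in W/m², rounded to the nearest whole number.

The sunset hour angle satisfies cos H_s = −tan φ tan δ = 0.2792, giving H_s = 73.79°. In radians, H_s = 1.2879.
H_s sin φ sin δ = 1.2879 × -0.8886 × 0.1426 = -0.1632.
cos φ cos δ sin H_s = 0.4586 × 0.9898 × 0.9603 = 0.4359.
Q̄ = (1370/π) × (-0.1632 + 0.4359) = 436.08 × 0.2727 = 118.92 W/m².

119 W/m²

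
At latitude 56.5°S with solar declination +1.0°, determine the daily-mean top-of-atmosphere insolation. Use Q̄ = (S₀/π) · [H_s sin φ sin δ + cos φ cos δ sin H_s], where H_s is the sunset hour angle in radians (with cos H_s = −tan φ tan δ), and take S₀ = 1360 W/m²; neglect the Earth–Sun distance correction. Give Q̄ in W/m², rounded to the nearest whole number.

−tan φ tan δ = −(-1.5108)(0.0175) = 0.0264; H_s = arccos(0.0264) = 88.49°. In radians, H_s = 1.5444.
H_s sin φ sin δ = 1.5444 × -0.8339 × 0.0175 = -0.0225.
cos φ cos δ sin H_s = 0.5519 × 0.9998 × 0.9997 = 0.5516.
Q̄ = (1360/π) × (-0.0225 + 0.5516) = 432.90 × 0.5291 = 229.05 W/m².

229 W/m²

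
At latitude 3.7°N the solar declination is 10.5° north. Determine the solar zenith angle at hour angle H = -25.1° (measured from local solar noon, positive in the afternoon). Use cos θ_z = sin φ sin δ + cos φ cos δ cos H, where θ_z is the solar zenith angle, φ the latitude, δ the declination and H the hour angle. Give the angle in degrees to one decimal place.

With φ = 3.7°, δ = 10.5°, H = -25.10°: sin φ sin δ = 0.0118, cos φ cos δ cos H = 0.8885, so cos θ_z = 0.9003.
θ_z = arccos(0.9003) = 25.80°.

25.8°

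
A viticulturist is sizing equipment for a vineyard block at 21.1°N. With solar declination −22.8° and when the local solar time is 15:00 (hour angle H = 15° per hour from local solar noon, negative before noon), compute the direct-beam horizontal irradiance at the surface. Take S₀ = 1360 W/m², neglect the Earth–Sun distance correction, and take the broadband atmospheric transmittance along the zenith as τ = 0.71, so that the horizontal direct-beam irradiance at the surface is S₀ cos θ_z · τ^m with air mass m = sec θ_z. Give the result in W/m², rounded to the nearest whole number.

Hour angle H = 15° × (15 − 12) = 45.00°.
With φ = 21.1°, δ = -22.8°, H = 45.00°: sin φ sin δ = -0.1395, cos φ cos δ cos H = 0.6082, so cos θ_z = 0.4687.
Air mass m = 1/cos θ_z = 1/0.4687 = 2.134; τ^m = 0.71^2.134 = 0.4815.
Surface direct beam = 1360 × 0.4687 × 0.4815 = 306.92 W/m².

307 W/m²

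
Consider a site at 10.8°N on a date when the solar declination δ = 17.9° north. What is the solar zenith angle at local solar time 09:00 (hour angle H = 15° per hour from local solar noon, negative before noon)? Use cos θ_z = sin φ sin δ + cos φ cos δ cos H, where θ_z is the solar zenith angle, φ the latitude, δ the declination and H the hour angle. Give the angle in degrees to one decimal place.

44.1°

Hour angle H = 15° × (9 − 12) = -45.00°.
cos θ_z = sin φ sin δ + cos φ cos δ cos H = (0.1874)(0.3074) + (0.9823)(0.9516)(0.7071) = 0.7186.
θ_z = arccos(0.7186) = 44.06°.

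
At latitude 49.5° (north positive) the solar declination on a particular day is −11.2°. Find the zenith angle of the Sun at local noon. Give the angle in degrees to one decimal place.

At local solar noon the hour angle is zero, so the zenith angle is |φ − δ| = |49.5° − (-11.2°)| = 60.7°.

60.7°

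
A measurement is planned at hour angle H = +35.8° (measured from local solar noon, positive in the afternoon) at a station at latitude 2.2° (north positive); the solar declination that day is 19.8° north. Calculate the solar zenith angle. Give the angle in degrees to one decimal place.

With φ = 2.2°, δ = 19.8°, H = 35.80°: sin φ sin δ = 0.0130, cos φ cos δ cos H = 0.7626, so cos θ_z = 0.7756.
θ_z = arccos(0.7756) = 39.14°.

39.1°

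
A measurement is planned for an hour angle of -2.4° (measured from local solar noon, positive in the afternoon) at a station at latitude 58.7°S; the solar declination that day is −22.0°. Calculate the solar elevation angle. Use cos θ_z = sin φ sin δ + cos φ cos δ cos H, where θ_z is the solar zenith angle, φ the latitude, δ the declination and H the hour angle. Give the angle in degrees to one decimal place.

53.3°

With φ = -58.7°, δ = -22.0°, H = -2.40°: sin φ sin δ = 0.3201, cos φ cos δ cos H = 0.4813, so cos θ_z = 0.8014.
θ_z = arccos(0.8014) = 36.74°, so the elevation is 90° − 36.74° = 53.26°.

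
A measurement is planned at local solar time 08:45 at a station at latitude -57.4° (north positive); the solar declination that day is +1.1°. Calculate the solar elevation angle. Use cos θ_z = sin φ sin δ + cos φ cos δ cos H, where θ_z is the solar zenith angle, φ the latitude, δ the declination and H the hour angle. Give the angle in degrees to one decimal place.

19.8°

Hour angle H = 15° × (8.75 − 12) = -48.75°.
With φ = -57.4°, δ = 1.1°, H = -48.75°: sin φ sin δ = -0.0162, cos φ cos δ cos H = 0.3552, so cos θ_z = 0.3390.
θ_z = arccos(0.3390) = 70.18°, so the elevation is 90° − 70.18° = 19.82°.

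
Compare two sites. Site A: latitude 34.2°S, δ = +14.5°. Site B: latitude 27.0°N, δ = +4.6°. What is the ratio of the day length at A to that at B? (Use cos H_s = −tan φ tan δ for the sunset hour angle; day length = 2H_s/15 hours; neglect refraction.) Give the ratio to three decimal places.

A: H_s = arccos(−tan -34.2° · tan 14.5°) = 79.88°, so 2H_s/15 = 10.6507 h.
B: H_s = arccos(−tan 27.0° · tan 4.6°) = 92.35°, so 2H_s/15 = 12.3133 h.
Ratio A/B = 10.6507 / 12.3133 = 0.8650.

0.865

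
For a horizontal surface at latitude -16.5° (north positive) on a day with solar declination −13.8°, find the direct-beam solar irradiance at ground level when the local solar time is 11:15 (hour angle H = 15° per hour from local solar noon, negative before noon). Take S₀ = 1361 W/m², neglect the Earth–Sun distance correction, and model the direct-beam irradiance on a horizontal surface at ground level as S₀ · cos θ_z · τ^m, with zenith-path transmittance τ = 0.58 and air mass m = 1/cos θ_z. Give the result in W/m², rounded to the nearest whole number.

766 W/m²

Hour angle H = 15° × (11.25 − 12) = -11.25°.
With φ = -16.5°, δ = -13.8°, H = -11.25°: sin φ sin δ = 0.0677, cos φ cos δ cos H = 0.9133, so cos θ_z = 0.9810.
Air mass m = 1/cos θ_z = 1/0.9810 = 1.019; τ^m = 0.58^1.019 = 0.5740.
Surface direct beam = 1361 × 0.9810 × 0.5740 = 766.37 W/m².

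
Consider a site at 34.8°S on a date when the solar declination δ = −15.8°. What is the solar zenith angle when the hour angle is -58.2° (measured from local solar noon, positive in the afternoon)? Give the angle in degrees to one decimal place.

cos θ_z = sin φ sin δ + cos φ cos δ cos H = (-0.5707)(-0.2723) + (0.8211)(0.9622)(0.5270) = 0.5718.
θ_z = arccos(0.5718) = 55.12°.

55.1°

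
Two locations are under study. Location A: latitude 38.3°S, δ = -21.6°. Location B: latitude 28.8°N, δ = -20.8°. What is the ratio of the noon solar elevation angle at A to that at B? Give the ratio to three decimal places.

A: 90° − |-38.3 − (-21.6)| = 73.30°.
B: 90° − |28.8 − (-20.8)| = 40.40°.
Ratio A/B = 73.3000 / 40.4000 = 1.8144.

1.814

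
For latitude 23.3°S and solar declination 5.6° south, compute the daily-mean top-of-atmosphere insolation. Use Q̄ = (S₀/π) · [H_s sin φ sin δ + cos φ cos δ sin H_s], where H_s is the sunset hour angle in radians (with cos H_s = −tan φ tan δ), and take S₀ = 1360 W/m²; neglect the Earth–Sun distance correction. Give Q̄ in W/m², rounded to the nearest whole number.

422 W/m²

cos H_s = −tan(-23.3°) · tan(-5.6°) = -0.0422, so H_s = arccos(-0.0422) = 92.42°. In radians, H_s = 1.6130.
H_s sin φ sin δ = 1.6130 × -0.3955 × -0.0976 = 0.0623.
cos φ cos δ sin H_s = 0.9184 × 0.9952 × 0.9991 = 0.9132.
Q̄ = (1360/π) × (0.0623 + 0.9132) = 432.90 × 0.9755 = 422.29 W/m².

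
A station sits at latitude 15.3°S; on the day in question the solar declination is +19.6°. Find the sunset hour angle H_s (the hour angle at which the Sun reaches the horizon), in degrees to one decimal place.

84.4°

−tan φ tan δ = −(-0.2736)(0.3561) = 0.0974; H_s = arccos(0.0974) = 84.41°.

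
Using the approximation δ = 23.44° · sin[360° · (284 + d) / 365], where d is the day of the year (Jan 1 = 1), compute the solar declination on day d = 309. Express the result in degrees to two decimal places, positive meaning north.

-16.54°

360 × (284 + 309) / 365 = 584.877°; sin(584.877°) = -0.7056.
δ = 23.44 × -0.7056 = -16.539° ≈ -16.54°.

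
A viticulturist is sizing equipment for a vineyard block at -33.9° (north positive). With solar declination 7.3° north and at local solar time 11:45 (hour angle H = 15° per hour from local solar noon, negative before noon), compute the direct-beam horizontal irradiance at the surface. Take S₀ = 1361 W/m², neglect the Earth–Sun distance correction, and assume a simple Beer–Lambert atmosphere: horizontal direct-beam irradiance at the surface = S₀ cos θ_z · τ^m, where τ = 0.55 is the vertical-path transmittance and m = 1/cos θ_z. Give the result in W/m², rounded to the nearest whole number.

Hour angle H = 15° × (11.75 − 12) = -3.75°.
With φ = -33.9°, δ = 7.3°, H = -3.75°: sin φ sin δ = -0.0709, cos φ cos δ cos H = 0.8215, so cos θ_z = 0.7506.
Air mass m = 1/cos θ_z = 1/0.7506 = 1.332; τ^m = 0.55^1.332 = 0.4510.
Surface direct beam = 1361 × 0.7506 × 0.4510 = 460.73 W/m².

461 W/m²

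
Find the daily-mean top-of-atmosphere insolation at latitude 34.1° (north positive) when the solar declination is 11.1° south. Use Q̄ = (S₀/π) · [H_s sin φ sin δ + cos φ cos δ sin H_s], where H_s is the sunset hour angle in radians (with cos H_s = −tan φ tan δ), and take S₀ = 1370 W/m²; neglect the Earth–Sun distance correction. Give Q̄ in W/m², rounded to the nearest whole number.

284 W/m²

cos H_s = −tan(34.1°) · tan(-11.1°) = 0.1328, so H_s = arccos(0.1328) = 82.37°. In radians, H_s = 1.4376.
H_s sin φ sin δ = 1.4376 × 0.5606 × -0.1925 = -0.1551.
cos φ cos δ sin H_s = 0.8281 × 0.9813 × 0.9911 = 0.8054.
Q̄ = (1370/π) × (-0.1551 + 0.8054) = 436.08 × 0.6503 = 283.58 W/m².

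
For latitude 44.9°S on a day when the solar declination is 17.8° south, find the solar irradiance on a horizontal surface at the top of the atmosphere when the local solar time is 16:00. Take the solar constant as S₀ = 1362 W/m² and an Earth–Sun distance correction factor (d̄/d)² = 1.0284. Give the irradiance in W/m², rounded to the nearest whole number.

Hour angle H = 15° × (16 − 12) = 60.00°.
cos θ_z = sin(-44.9°) sin(-17.8°) + cos(-44.9°) cos(-17.8°) cos(60.00°) = 0.2158 + 0.3372 = 0.5530.
Top-of-atmosphere irradiance = S₀ (d̄/d)² cos θ_z = 1362 × 1.0284 × 0.5530 = 774.58 W/m².

775 W/m²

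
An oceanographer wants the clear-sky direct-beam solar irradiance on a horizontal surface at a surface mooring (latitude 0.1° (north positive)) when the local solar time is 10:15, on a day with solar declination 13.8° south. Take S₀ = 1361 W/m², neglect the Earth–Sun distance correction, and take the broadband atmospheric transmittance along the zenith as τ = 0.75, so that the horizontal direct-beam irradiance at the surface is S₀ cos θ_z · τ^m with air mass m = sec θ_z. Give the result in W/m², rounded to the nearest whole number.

Hour angle H = 15° × (10.25 − 12) = -26.25°.
cos θ_z = sin φ sin δ + cos φ cos δ cos H = (0.0017)(-0.2385) + (1.0000)(0.9711)(0.8969) = 0.8706.
Air mass m = 1/cos θ_z = 1/0.8706 = 1.149; τ^m = 0.75^1.149 = 0.7185.
Surface direct beam = 1361 × 0.8706 × 0.7185 = 851.34 W/m².

851 W/m²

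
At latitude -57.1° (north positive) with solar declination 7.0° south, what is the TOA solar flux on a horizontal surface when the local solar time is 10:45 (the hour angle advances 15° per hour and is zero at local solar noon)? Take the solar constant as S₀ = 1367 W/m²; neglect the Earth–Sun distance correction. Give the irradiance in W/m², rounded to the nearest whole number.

Hour angle H = 15° × (10.75 − 12) = -18.75°.
With φ = -57.1°, δ = -7.0°, H = -18.75°: sin φ sin δ = 0.1023, cos φ cos δ cos H = 0.5105, so cos θ_z = 0.6128.
Top-of-atmosphere irradiance = S₀ cos θ_z = 1367 × 0.6128 = 837.70 W/m².

838 W/m²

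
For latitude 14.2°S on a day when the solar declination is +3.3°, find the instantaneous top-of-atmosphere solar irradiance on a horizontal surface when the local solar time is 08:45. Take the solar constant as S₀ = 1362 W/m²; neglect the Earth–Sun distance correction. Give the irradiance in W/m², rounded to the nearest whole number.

850 W/m²

Hour angle H = 15° × (8.75 − 12) = -48.75°.
cos θ_z = sin φ sin δ + cos φ cos δ cos H = (-0.2453)(0.0576) + (0.9694)(0.9983)(0.6593) = 0.6239.
Top-of-atmosphere irradiance = S₀ cos θ_z = 1362 × 0.6239 = 849.75 W/m².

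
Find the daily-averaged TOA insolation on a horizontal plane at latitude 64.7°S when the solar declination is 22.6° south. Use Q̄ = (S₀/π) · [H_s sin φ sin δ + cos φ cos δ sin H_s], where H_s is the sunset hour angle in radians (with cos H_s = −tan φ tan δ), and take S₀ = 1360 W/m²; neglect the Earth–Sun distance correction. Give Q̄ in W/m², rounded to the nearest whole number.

479 W/m²

−tan φ tan δ = −(-2.1155)(-0.4163) = -0.8807; H_s = arccos(-0.8807) = 151.73°. In radians, H_s = 2.6482.
H_s sin φ sin δ = 2.6482 × -0.9041 × -0.3843 = 0.9201.
cos φ cos δ sin H_s = 0.4274 × 0.9232 × 0.4736 = 0.1869.
Q̄ = (1360/π) × (0.9201 + 0.1869) = 432.90 × 1.1070 = 479.22 W/m².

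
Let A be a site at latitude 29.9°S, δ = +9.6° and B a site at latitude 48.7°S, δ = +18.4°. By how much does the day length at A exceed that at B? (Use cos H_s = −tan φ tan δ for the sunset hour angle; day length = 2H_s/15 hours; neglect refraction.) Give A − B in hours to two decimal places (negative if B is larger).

+2.22 h

A: H_s = arccos(−tan -29.9° · tan 9.6°) = 84.42°, so 2H_s/15 = 11.2560 h.
B: H_s = arccos(−tan -48.7° · tan 18.4°) = 67.75°, so 2H_s/15 = 9.0333 h.
A − B = 11.2560 − 9.0333 = 2.2227 h.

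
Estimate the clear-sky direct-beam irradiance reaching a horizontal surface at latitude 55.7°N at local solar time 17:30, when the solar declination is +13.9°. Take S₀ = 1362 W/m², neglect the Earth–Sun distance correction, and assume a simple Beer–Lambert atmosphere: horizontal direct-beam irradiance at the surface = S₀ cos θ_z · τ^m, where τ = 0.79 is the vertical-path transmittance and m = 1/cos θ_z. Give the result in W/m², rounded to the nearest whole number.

Hour angle H = 15° × (17.5 − 12) = 82.50°.
cos θ_z = sin φ sin δ + cos φ cos δ cos H = (0.8261)(0.2402) + (0.5635)(0.9707)(0.1305) = 0.2698.
Air mass m = 1/cos θ_z = 1/0.2698 = 3.706; τ^m = 0.79^3.706 = 0.4175.
Surface direct beam = 1362 × 0.2698 × 0.4175 = 153.42 W/m².

153 W/m²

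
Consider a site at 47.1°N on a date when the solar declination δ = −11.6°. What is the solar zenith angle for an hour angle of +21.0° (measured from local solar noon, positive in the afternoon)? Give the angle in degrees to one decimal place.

61.6°

With φ = 47.1°, δ = -11.6°, H = 21.00°: sin φ sin δ = -0.1473, cos φ cos δ cos H = 0.6225, so cos θ_z = 0.4752.
θ_z = arccos(0.4752) = 61.63°.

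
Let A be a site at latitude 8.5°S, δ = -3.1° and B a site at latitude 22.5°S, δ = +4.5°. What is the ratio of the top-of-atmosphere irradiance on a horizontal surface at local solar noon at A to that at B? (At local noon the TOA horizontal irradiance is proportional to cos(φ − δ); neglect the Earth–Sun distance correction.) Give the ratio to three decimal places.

A: cos θ_z = cos(-8.5° − (-3.1°)) = 0.9956.
B: cos θ_z = cos(-22.5° − (4.5°)) = 0.8910.
Ratio A/B = 0.9956 / 0.8910 = 1.1174.

1.117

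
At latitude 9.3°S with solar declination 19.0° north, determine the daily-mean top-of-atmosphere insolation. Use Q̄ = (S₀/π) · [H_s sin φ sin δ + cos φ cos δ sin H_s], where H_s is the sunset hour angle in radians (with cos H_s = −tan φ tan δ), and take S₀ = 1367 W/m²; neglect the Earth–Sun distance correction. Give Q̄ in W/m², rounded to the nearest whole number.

371 W/m²

The sunset hour angle satisfies cos H_s = −tan φ tan δ = 0.0564, giving H_s = 86.77°. In radians, H_s = 1.5144.
H_s sin φ sin δ = 1.5144 × -0.1616 × 0.3256 = -0.0797.
cos φ cos δ sin H_s = 0.9869 × 0.9455 × 0.9984 = 0.9316.
Q̄ = (1367/π) × (-0.0797 + 0.9316) = 435.13 × 0.8519 = 370.69 W/m².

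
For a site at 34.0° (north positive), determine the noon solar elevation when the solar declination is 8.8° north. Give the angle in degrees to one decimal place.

At local solar noon the hour angle is zero, so the elevation is 90° − |φ − δ| = 90° − |34.0° − (8.8°)| = 90° − 25.2° = 64.8°.

64.8°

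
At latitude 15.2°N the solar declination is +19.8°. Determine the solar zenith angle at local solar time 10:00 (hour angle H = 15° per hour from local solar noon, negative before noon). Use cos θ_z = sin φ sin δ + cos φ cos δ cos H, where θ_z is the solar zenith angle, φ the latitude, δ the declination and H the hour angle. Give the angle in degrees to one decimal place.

Hour angle H = 15° × (10 − 12) = -30.00°.
cos θ_z = sin(15.2°) sin(19.8°) + cos(15.2°) cos(19.8°) cos(-30.00°) = 0.0888 + 0.7863 = 0.8751.
θ_z = arccos(0.8751) = 28.94°.

28.9°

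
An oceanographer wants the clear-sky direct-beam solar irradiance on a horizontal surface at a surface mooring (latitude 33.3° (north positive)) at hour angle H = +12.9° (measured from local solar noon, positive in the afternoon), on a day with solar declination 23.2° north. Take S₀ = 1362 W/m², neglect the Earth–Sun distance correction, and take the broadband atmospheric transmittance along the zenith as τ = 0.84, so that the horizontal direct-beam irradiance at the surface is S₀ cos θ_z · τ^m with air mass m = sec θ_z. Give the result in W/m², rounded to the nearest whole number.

cos θ_z = sin(33.3°) sin(23.2°) + cos(33.3°) cos(23.2°) cos(12.90°) = 0.2163 + 0.7488 = 0.9651.
Air mass m = 1/cos θ_z = 1/0.9651 = 1.036; τ^m = 0.84^1.036 = 0.8347.
Surface direct beam = 1362 × 0.9651 × 0.8347 = 1097.18 W/m².

1097 W/m²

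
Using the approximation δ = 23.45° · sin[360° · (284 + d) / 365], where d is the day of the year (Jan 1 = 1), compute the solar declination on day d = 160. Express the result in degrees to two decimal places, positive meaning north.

360 × (284 + 160) / 365 = 437.918°; sin(437.918°) = 0.9778.
δ = 23.45 × 0.9778 = 22.929° ≈ +22.93°.

+22.93°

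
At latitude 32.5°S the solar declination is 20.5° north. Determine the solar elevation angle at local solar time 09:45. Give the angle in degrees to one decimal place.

Hour angle H = 15° × (9.75 − 12) = -33.75°.
cos θ_z = sin(-32.5°) sin(20.5°) + cos(-32.5°) cos(20.5°) cos(-33.75°) = -0.1882 + 0.6568 = 0.4686.
θ_z = arccos(0.4686) = 62.06°, so the elevation is 90° − 62.06° = 27.94°.

27.9°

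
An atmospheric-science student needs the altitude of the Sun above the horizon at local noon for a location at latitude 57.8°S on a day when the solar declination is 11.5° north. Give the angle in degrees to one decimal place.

At local solar noon the hour angle is zero, so the elevation is 90° − |φ − δ| = 90° − |-57.8° − (11.5°)| = 90° − 69.3° = 20.7°.

20.7°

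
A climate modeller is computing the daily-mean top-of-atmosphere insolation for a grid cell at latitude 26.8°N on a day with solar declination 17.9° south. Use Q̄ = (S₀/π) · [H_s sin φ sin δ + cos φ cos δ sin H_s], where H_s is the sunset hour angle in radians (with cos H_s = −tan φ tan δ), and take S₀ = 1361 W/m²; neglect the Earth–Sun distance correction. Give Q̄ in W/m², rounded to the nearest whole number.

The sunset hour angle satisfies cos H_s = −tan φ tan δ = 0.1632, giving H_s = 80.61°. In radians, H_s = 1.4069.
H_s sin φ sin δ = 1.4069 × 0.4509 × -0.3074 = -0.1950.
cos φ cos δ sin H_s = 0.8926 × 0.9516 × 0.9866 = 0.8380.
Q̄ = (1361/π) × (-0.1950 + 0.8380) = 433.22 × 0.6430 = 278.56 W/m².

279 W/m²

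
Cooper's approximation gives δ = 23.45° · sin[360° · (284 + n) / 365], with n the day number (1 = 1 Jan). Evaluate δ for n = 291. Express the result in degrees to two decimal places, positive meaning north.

-10.69°

360 × (284 + 291) / 365 = 567.123°; sin(567.123°) = -0.4559.
δ = 23.45 × -0.4559 = -10.691° ≈ -10.69°.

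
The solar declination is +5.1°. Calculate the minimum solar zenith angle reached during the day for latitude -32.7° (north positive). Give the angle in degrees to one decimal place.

37.8°

At local solar noon the hour angle is zero, so the zenith angle is |φ − δ| = |-32.7° − (5.1°)| = 37.8°.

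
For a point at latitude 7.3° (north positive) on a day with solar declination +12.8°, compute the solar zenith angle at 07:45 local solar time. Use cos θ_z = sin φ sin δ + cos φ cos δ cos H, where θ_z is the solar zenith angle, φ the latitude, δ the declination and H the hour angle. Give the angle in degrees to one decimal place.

Hour angle H = 15° × (7.75 − 12) = -63.75°.
cos θ_z = sin φ sin δ + cos φ cos δ cos H = (0.1271)(0.2215) + (0.9919)(0.9751)(0.4423) = 0.4559.
θ_z = arccos(0.4559) = 62.88°.

62.9°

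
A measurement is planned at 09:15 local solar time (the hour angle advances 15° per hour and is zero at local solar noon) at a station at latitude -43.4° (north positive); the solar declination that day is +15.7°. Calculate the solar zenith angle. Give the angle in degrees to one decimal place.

Hour angle H = 15° × (9.25 − 12) = -41.25°.
cos θ_z = sin φ sin δ + cos φ cos δ cos H = (-0.6871)(0.2706) + (0.7266)(0.9627)(0.7518) = 0.3400.
θ_z = arccos(0.3400) = 70.12°.

70.1°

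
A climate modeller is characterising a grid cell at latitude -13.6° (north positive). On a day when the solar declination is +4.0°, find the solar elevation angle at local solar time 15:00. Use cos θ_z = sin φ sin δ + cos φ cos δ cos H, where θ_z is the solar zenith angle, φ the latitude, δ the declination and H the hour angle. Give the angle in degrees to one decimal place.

42.0°

Hour angle H = 15° × (15 − 12) = 45.00°.
cos θ_z = sin(-13.6°) sin(4.0°) + cos(-13.6°) cos(4.0°) cos(45.00°) = -0.0164 + 0.6856 = 0.6692.
θ_z = arccos(0.6692) = 47.99°, so the elevation is 90° − 47.99° = 42.01°.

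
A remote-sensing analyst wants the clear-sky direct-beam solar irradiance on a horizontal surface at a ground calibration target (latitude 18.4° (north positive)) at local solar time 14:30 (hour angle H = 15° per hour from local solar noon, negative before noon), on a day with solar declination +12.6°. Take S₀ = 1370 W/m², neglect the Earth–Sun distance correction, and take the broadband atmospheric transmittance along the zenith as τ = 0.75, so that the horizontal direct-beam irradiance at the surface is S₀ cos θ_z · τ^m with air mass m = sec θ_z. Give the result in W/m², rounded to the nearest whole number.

770 W/m²

Hour angle H = 15° × (14.5 − 12) = 37.50°.
cos θ_z = sin(18.4°) sin(12.6°) + cos(18.4°) cos(12.6°) cos(37.50°) = 0.0689 + 0.7347 = 0.8036.
Air mass m = 1/cos θ_z = 1/0.8036 = 1.244; τ^m = 0.75^1.244 = 0.6992.
Surface direct beam = 1370 × 0.8036 × 0.6992 = 769.77 W/m².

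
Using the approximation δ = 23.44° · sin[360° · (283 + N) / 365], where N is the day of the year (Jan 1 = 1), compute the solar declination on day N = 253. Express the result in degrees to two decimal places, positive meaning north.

360 × (283 + 253) / 365 = 528.658°; sin(528.658°) = 0.1967.
δ = 23.44 × 0.1967 = 4.611° ≈ +4.61°.

+4.61°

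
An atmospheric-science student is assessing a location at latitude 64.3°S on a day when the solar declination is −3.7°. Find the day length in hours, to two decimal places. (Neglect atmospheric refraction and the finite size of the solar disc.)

13.03 hours

The sunset hour angle satisfies cos H_s = −tan φ tan δ = -0.1344, giving H_s = 97.72°.
Day length = 2 H_s / 15° h⁻¹ = 195.44° / 15 = 13.029 h.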